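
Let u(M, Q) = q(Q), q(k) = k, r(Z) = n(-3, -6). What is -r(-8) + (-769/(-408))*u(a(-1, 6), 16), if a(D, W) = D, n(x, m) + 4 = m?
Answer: 2048/51 ≈ 40.157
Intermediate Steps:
n(x, m) = -4 + m
r(Z) = -10 (r(Z) = -4 - 6 = -10)
u(M, Q) = Q
-r(-8) + (-769/(-408))*u(a(-1, 6), 16) = -1*(-10) - 769/(-408)*16 = 10 - 769*(-1/408)*16 = 10 + (769/408)*16 = 10 + 1538/51 = 2048/51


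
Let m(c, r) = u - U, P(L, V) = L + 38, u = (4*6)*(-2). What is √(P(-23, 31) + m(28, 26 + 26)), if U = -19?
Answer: I*√14 ≈ 3.7417*I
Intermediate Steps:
u = -48 (u = 24*(-2) = -48)
P(L, V) = 38 + L
m(c, r) = -29 (m(c, r) = -48 - 1*(-19) = -48 + 19 = -29)
√(P(-23, 31) + m(28, 26 + 26)) = √((38 - 23) - 29) = √(15 - 29) = √(-14) = I*√14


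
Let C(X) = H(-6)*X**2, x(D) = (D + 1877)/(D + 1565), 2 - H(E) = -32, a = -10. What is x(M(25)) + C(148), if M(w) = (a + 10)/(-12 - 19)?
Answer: 1165513717/1565 ≈ 7.4474e+5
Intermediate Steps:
M(w) = 0 (M(w) = (-10 + 10)/(-12 - 19) = 0/(-31) = 0*(-1/31) = 0)
H(E) = 34 (H(E) = 2 - 1*(-32) = 2 + 32 = 34)
x(D) = (1877 + D)/(1565 + D)
C(X) = 34*X**2
x(M(25)) + C(148) = (1877 + 0)/(1565 + 0) + 34*148**2 = 1877/1565 + 34*21904 = (1/1565)*1877 + 744736 = 1877/1565 + 744736 = 1165513717/1565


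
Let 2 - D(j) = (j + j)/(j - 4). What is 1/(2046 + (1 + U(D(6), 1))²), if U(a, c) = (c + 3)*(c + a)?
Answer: 1/2167 ≈ 0.00046147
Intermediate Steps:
D(j) = 2 - 2*j/(-4 + j) (D(j) = 2 - (j + j)/(j - 4) = 2 - 2*j/(-4 + j))
U(a, c) = (3 + c)*(a + c)
1/(2046 + (1 + U(D(6), 1))²) = 1/(2046 + (1 + (1² + 3*(-8/(-4 + 6)) + 3*1 - 8/(-4 + 6)*1))²) = 1/(2046 + (1 + (1 + 3*(-8/2) + 3 - 8/2*1))²) = 1/(2046 + (1 + (1 + 3*(-8*½) + 3 - 8*½*1))²) = 1/(2046 + (1 + (1 + 3*(-4) + 3 - 4*1))²) = 1/(2046 + (1 + (1 - 12 + 3 - 4))²) = 1/(2046 + (1 - 12)²) = 1/(2046 + (-11)²) = 1/(2046 + 121) = 1/2167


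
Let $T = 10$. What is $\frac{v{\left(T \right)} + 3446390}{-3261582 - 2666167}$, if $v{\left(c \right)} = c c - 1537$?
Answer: $- \frac{3444953}{5927749} \approx -0.58116$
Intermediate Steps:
$v{\left(c \right)} = -1537 + c^{2}$ ($v{\left(c \right)} = c^{2} - 1537 = -1537 + c^{2}$)
$\frac{v{\left(T \right)} + 3446390}{-3261582 - 2666167} = \frac{\left(-1537 + 10^{2}\right) + 3446390}{-3261582 - 2666167} = \frac{\left(-1537 + 100\right) + 3446390}{-5927749} = \left(-1437 + 3446390\right) \left(- \frac{1}{5927749}\right) = 3444953 \left(- \frac{1}{5927749}\right) = - \frac{3444953}{5927749}$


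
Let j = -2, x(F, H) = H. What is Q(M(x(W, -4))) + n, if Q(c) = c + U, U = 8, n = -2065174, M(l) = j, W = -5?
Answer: -2065168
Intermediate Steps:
M(l) = -2
Q(c) = 8 + c (Q(c) = c + 8 = 8 + c)
Q(M(x(W, -4))) + n = (8 - 2) - 2065174 = 6 - 2065174 = -2065168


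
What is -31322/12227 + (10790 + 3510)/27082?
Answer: -30609832/15051437 ≈ -2.0337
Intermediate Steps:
-31322/12227 + (10790 + 3510)/27082 = -31322*1/12227 + 14300*(1/27082) = -31322/12227 + 650/1231 = -30609832/15051437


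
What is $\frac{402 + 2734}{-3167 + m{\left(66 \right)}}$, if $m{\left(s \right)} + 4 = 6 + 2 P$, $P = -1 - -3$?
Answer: $- \frac{3136}{3161} \approx -0.99209$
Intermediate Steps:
$P = 2$ ($P = -1 + 3 = 2$)
$m{\left(s \right)} = 6$ ($m{\left(s \right)} = -4 + \left(6 + 2 \cdot 2\right) = -4 + \left(6 + 4\right) = -4 + 10 = 6$)
$\frac{402 + 2734}{-3167 + m{\left(66 \right)}} = \frac{402 + 2734}{-3167 + 6} = \frac{3136}{-3161} = 3136 \left(- \frac{1}{3161}\right) = - \frac{3136}{3161}$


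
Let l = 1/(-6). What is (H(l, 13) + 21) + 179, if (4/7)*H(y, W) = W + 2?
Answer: 905/4 ≈ 226.25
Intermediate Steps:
l = -⅙ ≈ -0.16667
H(y, W) = 7/2 + 7*W/4 (H(y, W) = 7*(W + 2)/4 = 7*(2 + W)/4 = 7/2 + 7*W/4)
(H(l, 13) + 21) + 179 = ((7/2 + (7/4)*13) + 21) + 179 = ((7/2 + 91/4) + 21) + 179 = (105/4 + 21) + 179 = 189/4 + 179 = 905/4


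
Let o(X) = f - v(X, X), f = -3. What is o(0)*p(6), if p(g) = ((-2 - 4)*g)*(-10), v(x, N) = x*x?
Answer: -1080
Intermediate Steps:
v(x, N) = x²
o(X) = -3 - X²
p(g) = 60*g (p(g) = -6*g*(-10) = 60*g)
o(0)*p(6) = (-3 - 1*0²)*(60*6) = (-3 - 1*0)*360 = (-3 + 0)*360 = -3*360 = -1080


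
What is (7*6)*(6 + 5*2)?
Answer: 672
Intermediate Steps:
(7*6)*(6 + 5*2) = 42*(6 + 10) = 42*16 = 672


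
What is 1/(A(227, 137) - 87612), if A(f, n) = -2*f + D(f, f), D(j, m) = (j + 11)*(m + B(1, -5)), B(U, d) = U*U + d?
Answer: -1/34992 ≈ -2.8578e-5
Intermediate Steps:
B(U, d) = d + U**2 (B(U, d) = U**2 + d = d + U**2)
D(j, m) = (-4 + m)*(11 + j) (D(j, m) = (j + 11)*(m + (-5 + 1**2)) = (11 + j)*(m + (-5 + 1)) = (11 + j)*(m - 4) = (11 + j)*(-4 + m) = (-4 + m)*(11 + j))
A(f, n) = -44 + f**2 + 5*f (A(f, n) = -2*f + (-44 - 4*f + 11*f + f*f) = -2*f + (-44 - 4*f + 11*f + f**2) = -2*f + (-44 + f**2 + 7*f) = -44 + f**2 + 5*f)
1/(A(227, 137) - 87612) = 1/((-44 + 227**2 + 5*227) - 87612) = 1/((-44 + 51529 + 1135) - 87612) = 1/(52620 - 87612) = 1/(-34992) = -1/34992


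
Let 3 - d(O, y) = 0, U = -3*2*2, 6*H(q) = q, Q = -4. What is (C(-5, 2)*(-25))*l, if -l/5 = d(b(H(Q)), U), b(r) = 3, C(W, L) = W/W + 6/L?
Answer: 1500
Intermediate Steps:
H(q) = q/6
C(W, L) = 1 + 6/L
U = -12 (U = -6*2 = -12)
d(O, y) = 3 (d(O, y) = 3 - 1*0 = 3 + 0 = 3)
l = -15 (l = -5*3 = -15)
(C(-5, 2)*(-25))*l = (((6 + 2)/2)*(-25))*(-15) = (((½)*8)*(-25))*(-15) = (4*(-25))*(-15) = -100*(-15) = 1500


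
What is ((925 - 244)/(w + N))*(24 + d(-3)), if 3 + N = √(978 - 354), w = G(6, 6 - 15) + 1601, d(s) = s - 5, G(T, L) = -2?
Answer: 181146/26527 - 454*√39/26527 ≈ 6.7219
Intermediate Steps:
d(s) = -5 + s
w = 1599 (w = -2 + 1601 = 1599)
N = -3 + 4*√39 (N = -3 + √(978 - 354) = -3 + √624 = -3 + 4*√39 ≈ 21.980)
((925 - 244)/(w + N))*(24 + d(-3)) = ((925 - 244)/(1599 + (-3 + 4*√39)))*(24 + (-5 - 3)) = (681/(1596 + 4*√39))*(24 - 8) = (681/(1596 + 4*√39))*16 = 10896/(1596 + 4*√39)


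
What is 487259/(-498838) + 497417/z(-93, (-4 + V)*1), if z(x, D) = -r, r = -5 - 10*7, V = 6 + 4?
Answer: 248093957021/37412850 ≈ 6631.3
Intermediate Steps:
V = 10
r = -75 (r = -5 - 70 = -75)
z(x, D) = 75 (z(x, D) = -1*(-75) = 75)
487259/(-498838) + 497417/z(-93, (-4 + V)*1) = 487259/(-498838) + 497417/75 = 487259*(-1/498838) + 497417*(1/75) = -487259/498838 + 497417/75 = 248093957021/37412850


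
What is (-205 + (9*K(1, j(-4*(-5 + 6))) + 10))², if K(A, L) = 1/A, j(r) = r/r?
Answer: 34596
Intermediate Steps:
j(r) = 1
(-205 + (9*K(1, j(-4*(-5 + 6))) + 10))² = (-205 + (9/1 + 10))² = (-205 + (9*1 + 10))² = (-205 + (9 + 10))² = (-205 + 19)² = (-186)² = 34596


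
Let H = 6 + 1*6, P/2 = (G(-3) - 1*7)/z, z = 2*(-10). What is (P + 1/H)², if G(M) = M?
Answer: 169/144 ≈ 1.1736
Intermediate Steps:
z = -20
P = 1 (P = 2*((-3 - 1*7)/(-20)) = 2*((-3 - 7)*(-1/20)) = 2*(-10*(-1/20)) = 2*(½) = 1)
H = 12 (H = 6 + 6 = 12)
(P + 1/H)² = (1 + 1/12)² = (13/12)² = 169/144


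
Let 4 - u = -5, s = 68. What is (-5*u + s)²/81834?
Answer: 23/3558 ≈ 0.0064643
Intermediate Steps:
u = 9 (u = 4 - 1*(-5) = 4 + 5 = 9)
(-5*u + s)²/81834 = (-5*9 + 68)²/81834 = (-45 + 68)²*(1/81834) = 23²*(1/81834) = 529*(1/81834) = 23/3558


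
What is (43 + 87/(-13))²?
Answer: 222784/169 ≈ 1318.2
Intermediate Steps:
(43 + 87/(-13))² = (43 + 87*(-1/13))² = (43 - 87/13)² = (472/13)² = 222784/169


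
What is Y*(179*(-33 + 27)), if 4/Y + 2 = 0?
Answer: 2148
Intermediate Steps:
Y = -2 (Y = 4/(-2 + 0) = 4/(-2) = 4*(-½) = -2)
Y*(179*(-33 + 27)) = -358*(-33 + 27) = -358*(-6) = -2*(-1074) = 2148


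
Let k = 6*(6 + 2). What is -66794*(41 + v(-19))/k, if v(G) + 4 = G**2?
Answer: -6646003/12 ≈ -5.5383e+5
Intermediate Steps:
v(G) = -4 + G**2
k = 48 (k = 6*8 = 48)
-66794*(41 + v(-19))/k = -66794/(48/(41 + (-4 + (-19)**2))) = -66794/(48/(41 + (-4 + 361))) = -66794/(48/(41 + 357)) = -66794/(48/398) = -66794/(48*(1/398)) = -66794/24/199 = -66794*199/24 = -6646003/12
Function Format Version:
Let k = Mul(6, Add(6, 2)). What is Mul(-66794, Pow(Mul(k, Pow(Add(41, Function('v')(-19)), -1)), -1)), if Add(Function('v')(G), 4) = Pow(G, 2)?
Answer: Rational(-6646003, 12) ≈ -5.5383e+5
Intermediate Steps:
Function('v')(G) = Add(-4, Pow(G, 2))
k = 48 (k = Mul(6, 8) = 48)
Mul(-66794, Pow(Mul(k, Pow(Add(41, Function('v')(-19)), -1)), -1)) = Mul(-66794, Pow(Mul(48, Pow(Add(41, Add(-4, Pow(-19, 2))), -1)), -1)) = Mul(-66794, Pow(Mul(48, Pow(Add(41, Add(-4, 361)), -1)), -1)) = Mul(-66794, Pow(Mul(48, Pow(Add(41, 357), -1)), -1)) = Mul(-66794, Pow(Mul(48, Pow(398, -1)), -1)) = Mul(-66794, Pow(Mul(48, Rational(1, 398)), -1)) = Mul(-66794, Pow(Rational(24, 199), -1)) = Mul(-66794, Rational(199, 24)) = Rational(-6646003, 12)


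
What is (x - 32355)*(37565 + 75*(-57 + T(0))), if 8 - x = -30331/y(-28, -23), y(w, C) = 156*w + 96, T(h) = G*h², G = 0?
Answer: -2300617221175/2136 ≈ -1.0771e+9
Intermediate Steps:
T(h) = 0 (T(h) = 0*h² = 0)
y(w, C) = 96 + 156*w
x = 3845/4272 (x = 8 - (-30331)/(96 + 156*(-28)) = 8 - (-30331)/(96 - 4368) = 8 - (-30331)/(-4272) = 8 - (-30331)*(-1)/4272 = 8 - 1*30331/4272 = 8 - 30331/4272 = 3845/4272 ≈ 0.90005)
(x - 32355)*(37565 + 75*(-57 + T(0))) = (3845/4272 - 32355)*(37565 + 75*(-57 + 0)) = -138216715*(37565 + 75*(-57))/4272 = -138216715*(37565 - 4275)/4272 = -138216715/4272*33290 = -2300617221175/2136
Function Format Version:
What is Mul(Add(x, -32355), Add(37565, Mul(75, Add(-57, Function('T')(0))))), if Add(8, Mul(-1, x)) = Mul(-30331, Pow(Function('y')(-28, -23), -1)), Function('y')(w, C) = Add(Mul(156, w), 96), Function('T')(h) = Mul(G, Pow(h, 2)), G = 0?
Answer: Rational(-2300617221175, 2136) ≈ -1.0771e+9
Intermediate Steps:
Function('T')(h) = 0 (Function('T')(h) = Mul(0, Pow(h, 2)) = 0)
Function('y')(w, C) = Add(96, Mul(156, w))
x = Rational(3845, 4272) (x = Add(8, Mul(-1, Mul(-30331, Pow(Add(96, Mul(156, -28)), -1)))) = Add(8, Mul(-1, Mul(-30331, Pow(Add(96, -4368), -1)))) = Add(8, Mul(-1, Mul(-30331, Pow(-4272, -1)))) = Add(8, Mul(-1, Mul(-30331, Rational(-1, 4272)))) = Add(8, Mul(-1, Rational(30331, 4272))) = Add(8, Rational(-30331, 4272)) = Rational(3845, 4272) ≈ 0.90005)
Mul(Add(x, -32355), Add(37565, Mul(75, Add(-57, Function('T')(0))))) = Mul(Add(Rational(3845, 4272), -32355), Add(37565, Mul(75, Add(-57, 0)))) = Mul(Rational(-138216715, 4272), Add(37565, Mul(75, -57))) = Mul(Rational(-138216715, 4272), Add(37565, -4275)) = Mul(Rational(-138216715, 4272), 33290) = Rational(-2300617221175, 2136)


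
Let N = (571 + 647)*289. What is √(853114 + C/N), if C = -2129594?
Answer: √91440042061053/10353 ≈ 923.64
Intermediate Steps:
N = 352002 (N = 1218*289 = 352002)
√(853114 + C/N) = √(853114 - 2129594/352002) = √(853114 - 2129594*1/352002) = √(853114 - 1064797/176001) = √(150147852317/176001) = √91440042061053/10353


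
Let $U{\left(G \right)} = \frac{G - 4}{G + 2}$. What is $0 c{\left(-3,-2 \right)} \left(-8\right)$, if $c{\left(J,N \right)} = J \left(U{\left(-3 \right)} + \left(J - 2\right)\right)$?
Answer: $0$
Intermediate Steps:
$U{\left(G \right)} = \frac{-4 + G}{2 + G}$
$c{\left(J,N \right)} = J \left(5 + J\right)$ ($c{\left(J,N \right)} = J \left(\frac{-4 - 3}{2 - 3} + \left(J - 2\right)\right) = J \left(\frac{1}{-1} \left(-7\right) + \left(J - 2\right)\right) = J \left(\left(-1\right) \left(-7\right) + \left(-2 + J\right)\right) = J \left(7 + \left(-2 + J\right)\right) = J \left(5 + J\right)$)
$0 c{\left(-3,-2 \right)} \left(-8\right) = 0 \left(- 3 \left(5 - 3\right)\right) \left(-8\right) = 0 \left(\left(-3\right) 2\right) \left(-8\right) = 0 \left(-6\right) \left(-8\right) = 0 \left(-8\right) = 0$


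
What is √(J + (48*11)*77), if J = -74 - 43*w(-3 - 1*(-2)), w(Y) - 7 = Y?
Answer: 2*√10081 ≈ 200.81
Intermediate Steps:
w(Y) = 7 + Y
J = -332 (J = -74 - 43*(7 + (-3 - 1*(-2))) = -74 - 43*(7 + (-3 + 2)) = -74 - 43*(7 - 1) = -74 - 43*6 = -74 - 258 = -332)
√(J + (48*11)*77) = √(-332 + (48*11)*77) = √(-332 + 528*77) = √(-332 + 40656) = √40324 = 2*√10081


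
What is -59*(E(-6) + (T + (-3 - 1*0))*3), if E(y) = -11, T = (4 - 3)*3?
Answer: 649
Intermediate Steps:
T = 3 (T = 1*3 = 3)
-59*(E(-6) + (T + (-3 - 1*0))*3) = -59*(-11 + (3 + (-3 - 1*0))*3) = -59*(-11 + (3 + (-3 + 0))*3) = -59*(-11 + (3 - 3)*3) = -59*(-11 + 0*3) = -59*(-11 + 0) = -59*(-11) = 649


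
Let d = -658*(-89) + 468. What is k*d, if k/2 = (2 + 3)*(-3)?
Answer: -1770900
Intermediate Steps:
k = -30 (k = 2*((2 + 3)*(-3)) = 2*(5*(-3)) = 2*(-15) = -30)
d = 59030 (d = 58562 + 468 = 59030)
k*d = -30*59030 = -1770900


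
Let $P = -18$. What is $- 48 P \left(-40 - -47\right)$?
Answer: $6048$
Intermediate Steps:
$- 48 P \left(-40 - -47\right) = \left(-48\right) \left(-18\right) \left(-40 - -47\right) = 864 \left(-40 + 47\right) = 864 \cdot 7 = 6048$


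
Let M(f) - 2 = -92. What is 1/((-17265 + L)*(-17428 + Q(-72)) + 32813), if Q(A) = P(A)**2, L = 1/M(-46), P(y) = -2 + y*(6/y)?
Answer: 15/4509767797 ≈ 3.3261e-9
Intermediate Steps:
P(y) = 4 (P(y) = -2 + 6 = 4)
M(f) = -90 (M(f) = 2 - 92 = -90)
L = -1/90 (L = 1/(-90) = -1/90 ≈ -0.011111)
Q(A) = 16 (Q(A) = 4**2 = 16)
1/((-17265 + L)*(-17428 + Q(-72)) + 32813) = 1/((-17265 - 1/90)*(-17428 + 16) + 32813) = 1/(-1553851/90*(-17412) + 32813) = 1/(4509275602/15 + 32813) = 1/(4509767797/15) = 15/4509767797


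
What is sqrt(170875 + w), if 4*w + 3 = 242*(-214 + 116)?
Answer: 3*sqrt(73309)/2 ≈ 406.13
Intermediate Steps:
w = -23719/4 (w = -3/4 + (242*(-214 + 116))/4 = -3/4 + (242*(-98))/4 = -3/4 + (1/4)*(-23716) = -3/4 - 5929 = -23719/4 ≈ -5929.8)
sqrt(170875 + w) = sqrt(170875 - 23719/4) = sqrt(659781/4) = 3*sqrt(73309)/2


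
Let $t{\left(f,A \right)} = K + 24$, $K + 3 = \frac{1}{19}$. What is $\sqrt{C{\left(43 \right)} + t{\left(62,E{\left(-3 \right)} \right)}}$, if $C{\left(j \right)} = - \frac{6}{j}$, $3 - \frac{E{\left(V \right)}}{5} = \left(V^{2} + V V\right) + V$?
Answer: $\frac{\sqrt{13959262}}{817} \approx 4.5731$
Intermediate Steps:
$E{\left(V \right)} = 15 - 10 V^{2} - 5 V$ ($E{\left(V \right)} = 15 - 5 \left(\left(V^{2} + V V\right) + V\right) = 15 - 5 \left(\left(V^{2} + V^{2}\right) + V\right) = 15 - 5 \left(2 V^{2} + V\right) = 15 - 5 \left(V + 2 V^{2}\right) = 15 - \left(5 V + 10 V^{2}\right) = 15 - 10 V^{2} - 5 V$)
$K = - \frac{56}{19}$ ($K = -3 + \frac{1}{19} = - \frac{56}{19} \approx -2.9474$)
$t{\left(f,A \right)} = \frac{400}{19}$ ($t{\left(f,A \right)} = - \frac{56}{19} + 24 = \frac{400}{19}$)
$\sqrt{C{\left(43 \right)} + t{\left(62,E{\left(-3 \right)} \right)}} = \sqrt{- \frac{6}{43} + \frac{400}{19}} = \sqrt{\frac{17086}{817}} = \frac{\sqrt{13959262}}{817}$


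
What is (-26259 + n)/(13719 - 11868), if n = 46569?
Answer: 6770/617 ≈ 10.972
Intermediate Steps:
(-26259 + n)/(13719 - 11868) = (-26259 + 46569)/(13719 - 11868) = 20310/1851 = 20310*(1/1851) = 6770/617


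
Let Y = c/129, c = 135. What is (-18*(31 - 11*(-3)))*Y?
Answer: -51840/43 ≈ -1205.6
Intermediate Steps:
Y = 45/43 (Y = 135/129 = 135*(1/129) = 45/43 ≈ 1.0465)
(-18*(31 - 11*(-3)))*Y = -18*(31 - 11*(-3))*(45/43) = -18*(31 + 33)*(45/43) = -18*64*(45/43) = -1152*45/43 = -51840/43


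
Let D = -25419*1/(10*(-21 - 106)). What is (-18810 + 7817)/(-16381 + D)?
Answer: 13961110/20778451 ≈ 0.67190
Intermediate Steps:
D = 25419/1270 (D = -25419/((-127*10)) = -25419/(-1270) = -25419*(-1/1270) = 25419/1270 ≈ 20.015)
(-18810 + 7817)/(-16381 + D) = (-18810 + 7817)/(-16381 + 25419/1270) = -10993/(-20778451/1270) = -10993*(-1270/20778451) = 13961110/20778451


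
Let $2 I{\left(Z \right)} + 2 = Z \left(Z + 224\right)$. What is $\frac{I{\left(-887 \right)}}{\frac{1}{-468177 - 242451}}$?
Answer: $-208952701806$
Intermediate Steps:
$I{\left(Z \right)} = -1 + \frac{Z \left(224 + Z\right)}{2}$ ($I{\left(Z \right)} = -1 + \frac{Z \left(Z + 224\right)}{2} = -1 + \frac{Z \left(224 + Z\right)}{2}$)
$\frac{I{\left(-887 \right)}}{\frac{1}{-468177 - 242451}} = \frac{-1 + \frac{\left(-887\right)^{2}}{2} + 112 \left(-887\right)}{\frac{1}{-468177 - 242451}} = \frac{-1 + \frac{1}{2} \cdot 786769 - 99344}{\frac{1}{-710628}} = \frac{-1 + \frac{786769}{2} - 99344}{- \frac{1}{710628}} = \frac{588079}{2} \left(-710628\right) = -208952701806$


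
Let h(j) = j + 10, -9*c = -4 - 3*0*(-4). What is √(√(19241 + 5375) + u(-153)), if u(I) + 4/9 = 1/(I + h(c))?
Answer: √(-6688279 + 29629602*√6154)/3849 ≈ 12.508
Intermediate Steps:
c = 4/9 (c = -(-4 - 3*0*(-4))/9 = -(-4 + 0*(-4))/9 = -(-4 + 0)/9 = -⅑*(-4) = 4/9 ≈ 0.44444)
h(j) = 10 + j
u(I) = -4/9 + 1/(94/9 + I) (u(I) = -4/9 + 1/(I + (10 + 4/9)) = -4/9 + 1/(I + 94/9) = -4/9 + 1/(94/9 + I))
√(√(19241 + 5375) + u(-153)) = √(√(19241 + 5375) + (-295 - 36*(-153))/(9*(94 + 9*(-153)))) = √(√24616 + (-295 + 5508)/(9*(94 - 1377))) = √(2*√6154 + (⅑)*5213/(-1283)) = √(2*√6154 + (⅑)*(-1/1283)*5213) = √(2*√6154 - 5213/11547) = √(-5213/11547 + 2*√6154)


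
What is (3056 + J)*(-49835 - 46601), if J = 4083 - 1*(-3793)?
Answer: -1054238352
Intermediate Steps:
J = 7876 (J = 4083 + 3793 = 7876)
(3056 + J)*(-49835 - 46601) = (3056 + 7876)*(-49835 - 46601) = 10932*(-96436) = -1054238352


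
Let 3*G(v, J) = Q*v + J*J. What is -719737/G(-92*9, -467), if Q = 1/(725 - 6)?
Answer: -1552472709/156805163 ≈ -9.9007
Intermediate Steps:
Q = 1/719 ≈ 0.0013908
G(v, J) = J²/3 + v/2157 (G(v, J) = (v/719 + J*J)/3 = (v/719 + J²)/3 = (J² + v/719)/3 = J²/3 + v/2157)
-719737/G(-92*9, -467) = -719737/((⅓)*(-467)² + (-92*9)/2157) = -719737/((⅓)*218089 + (1/2157)*(-828)) = -719737/(218089/3 - 276/719) = -719737/156805163/2157 = -719737*2157/156805163 = -1552472709/156805163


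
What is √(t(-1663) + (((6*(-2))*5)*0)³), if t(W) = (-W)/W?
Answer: I ≈ 1.0*I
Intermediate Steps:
t(W) = -1
√(t(-1663) + (((6*(-2))*5)*0)³) = √(-1 + (((6*(-2))*5)*0)³) = √(-1 + (-12*5*0)³) = √(-1 + (-60*0)³) = √(-1 + 0³) = √(-1 + 0) = √(-1) = I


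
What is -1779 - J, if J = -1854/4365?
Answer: -862609/485 ≈ -1778.6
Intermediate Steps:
J = -206/485 (J = -1854*1/4365 = -206/485 ≈ -0.42474)
-1779 - J = -1779 - 1*(-206/485) = -1779 + 206/485 = -862609/485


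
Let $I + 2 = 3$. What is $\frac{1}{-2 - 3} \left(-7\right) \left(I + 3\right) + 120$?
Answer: $\frac{628}{5} \approx 125.6$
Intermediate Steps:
$I = 1$ ($I = -2 + 3 = 1$)
$\frac{1}{-2 - 3} \left(-7\right) \left(I + 3\right) + 120 = \frac{1}{-2 - 3} \left(-7\right) \left(1 + 3\right) + 120 = \frac{1}{-5} \left(-7\right) 4 + 120 = \left(- \frac{1}{5}\right) \left(-7\right) 4 + 120 = \frac{7}{5} \cdot 4 + 120 = \frac{28}{5} + 120 = \frac{628}{5}$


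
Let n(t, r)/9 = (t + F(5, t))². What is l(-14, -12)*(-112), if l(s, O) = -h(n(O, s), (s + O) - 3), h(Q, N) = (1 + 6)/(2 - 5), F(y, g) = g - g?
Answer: -784/3 ≈ -261.33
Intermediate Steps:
F(y, g) = 0
n(t, r) = 9*t² (n(t, r) = 9*(t + 0)² = 9*t²)
h(Q, N) = -7/3 (h(Q, N) = 7/(-3) = 7*(-⅓) = -7/3)
l(s, O) = 7/3 (l(s, O) = -1*(-7/3) = 7/3)
l(-14, -12)*(-112) = (7/3)*(-112) = -784/3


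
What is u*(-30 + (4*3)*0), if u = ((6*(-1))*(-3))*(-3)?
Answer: 1620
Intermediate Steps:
u = -54 (u = -6*(-3)*(-3) = 18*(-3) = -54)
u*(-30 + (4*3)*0) = -54*(-30 + (4*3)*0) = -54*(-30 + 12*0) = -54*(-30 + 0) = -54*(-30) = 1620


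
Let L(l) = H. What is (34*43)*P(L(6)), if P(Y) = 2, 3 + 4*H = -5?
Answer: 2924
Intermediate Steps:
H = -2 (H = -¾ + (¼)*(-5) = -¾ - 5/4 = -2)
L(l) = -2
(34*43)*P(L(6)) = (34*43)*2 = 1462*2 = 2924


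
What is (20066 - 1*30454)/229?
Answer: -10388/229 ≈ -45.362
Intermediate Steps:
(20066 - 1*30454)/229 = (20066 - 30454)*(1/229) = -10388*1/229 = -10388/229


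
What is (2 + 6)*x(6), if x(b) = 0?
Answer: 0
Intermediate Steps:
(2 + 6)*x(6) = (2 + 6)*0 = 8*0 = 0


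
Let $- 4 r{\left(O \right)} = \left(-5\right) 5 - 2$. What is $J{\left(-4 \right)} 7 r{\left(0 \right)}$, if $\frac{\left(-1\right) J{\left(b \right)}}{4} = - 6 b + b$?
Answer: $-3780$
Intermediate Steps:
$r{\left(O \right)} = \frac{27}{4}$ ($r{\left(O \right)} = - \frac{\left(-5\right) 5 - 2}{4} = - \frac{-25 - 2}{4} = \left(- \frac{1}{4}\right) \left(-27\right) = \frac{27}{4}$)
$J{\left(b \right)} = 20 b$ ($J{\left(b \right)} = - 4 \left(- 6 b + b\right) = - 4 \left(- 5 b\right) = 20 b$)
$J{\left(-4 \right)} 7 r{\left(0 \right)} = 20 \left(-4\right) 7 \cdot \frac{27}{4} = \left(-80\right) 7 \cdot \frac{27}{4} = \left(-560\right) \frac{27}{4} = -3780$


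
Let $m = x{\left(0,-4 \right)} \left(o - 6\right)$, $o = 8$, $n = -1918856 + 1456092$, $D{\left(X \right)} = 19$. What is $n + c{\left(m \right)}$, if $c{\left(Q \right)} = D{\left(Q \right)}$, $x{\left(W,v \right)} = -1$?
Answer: $-462745$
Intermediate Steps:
$n = -462764$
$m = -2$ ($m = - (8 - 6) = \left(-1\right) 2 = -2$)
$c{\left(Q \right)} = 19$
$n + c{\left(m \right)} = -462764 + 19 = -462745$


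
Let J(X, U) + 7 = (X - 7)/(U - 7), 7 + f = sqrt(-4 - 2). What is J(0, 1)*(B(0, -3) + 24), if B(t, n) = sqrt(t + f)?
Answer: -140 - 35*sqrt(-7 + I*sqrt(6))/6 ≈ -142.66 - 15.661*I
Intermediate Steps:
f = -7 + I*sqrt(6) (f = -7 + sqrt(-4 - 2) = -7 + sqrt(-6) = -7 + I*sqrt(6) ≈ -7.0 + 2.4495*I)
B(t, n) = sqrt(-7 + t + I*sqrt(6)) (B(t, n) = sqrt(t + (-7 + I*sqrt(6))) = sqrt(-7 + t + I*sqrt(6)))
J(X, U) = -7 + (-7 + X)/(-7 + U) (J(X, U) = -7 + (X - 7)/(U - 7) = -7 + (-7 + X)/(-7 + U))
J(0, 1)*(B(0, -3) + 24) = ((42 + 0 - 7*1)/(-7 + 1))*(sqrt(-7 + 0 + I*sqrt(6)) + 24) = ((42 + 0 - 7)/(-6))*(sqrt(-7 + I*sqrt(6)) + 24) = (-1/6*35)*(24 + sqrt(-7 + I*sqrt(6))) = -35*(24 + sqrt(-7 + I*sqrt(6)))/6 = -140 - 35*sqrt(-7 + I*sqrt(6))/6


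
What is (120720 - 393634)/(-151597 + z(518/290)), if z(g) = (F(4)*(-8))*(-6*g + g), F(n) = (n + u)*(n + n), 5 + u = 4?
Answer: 7914506/4346585 ≈ 1.8209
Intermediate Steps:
u = -1 (u = -5 + 4 = -1)
F(n) = 2*n*(-1 + n) (F(n) = (n - 1)*(n + n) = (-1 + n)*(2*n) = 2*n*(-1 + n))
z(g) = 960*g (z(g) = ((2*4*(-1 + 4))*(-8))*(-6*g + g) = ((2*4*3)*(-8))*(-5*g) = (24*(-8))*(-5*g) = -(-960)*g = 960*g)
(120720 - 393634)/(-151597 + z(518/290)) = (120720 - 393634)/(-151597 + 960*(518/290)) = -272914/(-151597 + 960*(518*(1/290))) = -272914/(-151597 + 960*(259/145)) = -272914/(-151597 + 49728/29) = -272914/(-4346585/29) = -272914*(-29/4346585) = 7914506/4346585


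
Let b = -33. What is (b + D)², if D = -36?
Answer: 4761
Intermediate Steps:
(b + D)² = (-33 - 36)² = (-69)² = 4761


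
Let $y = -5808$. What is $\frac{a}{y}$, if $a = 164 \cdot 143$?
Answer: $- \frac{533}{132} \approx -4.0379$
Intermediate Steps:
$a = 23452$
$\frac{a}{y} = \frac{23452}{-5808} = 23452 \left(- \frac{1}{5808}\right) = - \frac{533}{132}$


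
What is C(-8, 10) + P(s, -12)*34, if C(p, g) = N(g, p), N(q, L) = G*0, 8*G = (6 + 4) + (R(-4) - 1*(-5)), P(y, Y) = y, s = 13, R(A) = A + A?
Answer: 442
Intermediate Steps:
R(A) = 2*A
G = 7/8 (G = ((6 + 4) + (2*(-4) - 1*(-5)))/8 = (10 + (-8 + 5))/8 = (10 - 3)/8 = (⅛)*7 = 7/8 ≈ 0.87500)
N(q, L) = 0 (N(q, L) = (7/8)*0 = 0)
C(p, g) = 0
C(-8, 10) + P(s, -12)*34 = 0 + 13*34 = 0 + 442 = 442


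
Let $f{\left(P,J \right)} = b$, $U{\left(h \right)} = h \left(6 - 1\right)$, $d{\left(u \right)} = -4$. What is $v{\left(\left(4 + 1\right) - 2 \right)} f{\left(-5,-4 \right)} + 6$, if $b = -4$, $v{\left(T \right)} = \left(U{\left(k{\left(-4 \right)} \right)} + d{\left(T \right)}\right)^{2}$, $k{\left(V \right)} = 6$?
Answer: $-2698$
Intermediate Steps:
$U{\left(h \right)} = 5 h$ ($U{\left(h \right)} = h 5 = 5 h$)
$v{\left(T \right)} = 676$ ($v{\left(T \right)} = \left(5 \cdot 6 - 4\right)^{2} = \left(30 - 4\right)^{2} = 26^{2} = 676$)
$f{\left(P,J \right)} = -4$
$v{\left(\left(4 + 1\right) - 2 \right)} f{\left(-5,-4 \right)} + 6 = 676 \left(-4\right) + 6 = -2704 + 6 = -2698$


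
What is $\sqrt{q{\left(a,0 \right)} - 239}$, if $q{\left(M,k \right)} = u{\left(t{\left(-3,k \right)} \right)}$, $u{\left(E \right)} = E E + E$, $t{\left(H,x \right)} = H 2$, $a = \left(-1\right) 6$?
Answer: $i \sqrt{209} \approx 14.457 i$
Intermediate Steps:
$a = -6$
$t{\left(H,x \right)} = 2 H$
$u{\left(E \right)} = E + E^{2}$ ($u{\left(E \right)} = E^{2} + E = E + E^{2}$)
$q{\left(M,k \right)} = 30$ ($q{\left(M,k \right)} = 2 \left(-3\right) \left(1 + 2 \left(-3\right)\right) = - 6 \left(1 - 6\right) = \left(-6\right) \left(-5\right) = 30$)
$\sqrt{q{\left(a,0 \right)} - 239} = \sqrt{30 - 239} = \sqrt{-209} = i \sqrt{209}$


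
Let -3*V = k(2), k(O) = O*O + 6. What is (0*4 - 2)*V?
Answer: 20/3 ≈ 6.6667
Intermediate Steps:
k(O) = 6 + O² (k(O) = O² + 6 = 6 + O²)
V = -10/3 (V = -(6 + 2²)/3 = -(6 + 4)/3 = -⅓*10 = -10/3 ≈ -3.3333)
(0*4 - 2)*V = (0*4 - 2)*(-10/3) = (0 - 2)*(-10/3) = -2*(-10/3) = 20/3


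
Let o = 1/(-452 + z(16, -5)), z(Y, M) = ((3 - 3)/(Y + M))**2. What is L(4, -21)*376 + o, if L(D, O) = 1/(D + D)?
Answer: 21243/452 ≈ 46.998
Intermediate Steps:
z(Y, M) = 0 (z(Y, M) = (0/(M + Y))**2 = 0**2 = 0)
L(D, O) = 1/(2*D)
o = -1/452 (o = 1/(-452 + 0) = 1/(-452) = -1/452 ≈ -0.0022124)
L(4, -21)*376 + o = ((1/2)/4)*376 - 1/452 = ((1/2)*(1/4))*376 - 1/452 = (1/8)*376 - 1/452 = 47 - 1/452 = 21243/452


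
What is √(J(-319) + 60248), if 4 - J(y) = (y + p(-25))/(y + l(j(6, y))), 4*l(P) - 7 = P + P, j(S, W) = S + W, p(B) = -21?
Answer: 2*√2163638611/379 ≈ 245.46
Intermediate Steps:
l(P) = 7/4 + P/2 (l(P) = 7/4 + (P + P)/4 = 7/4 + (2*P)/4 = 7/4 + P/2)
J(y) = 4 - (-21 + y)/(19/4 + 3*y/2) (J(y) = 4 - (y - 21)/(y + (7/4 + (6 + y)/2)) = 4 - (-21 + y)/(y + (7/4 + (3 + y/2))) = 4 - (-21 + y)/(y + (19/4 + y/2)) = 4 - (-21 + y)/(19/4 + 3*y/2))
√(J(-319) + 60248) = √(20*(8 - 319)/(19 + 6*(-319)) + 60248) = √(20*(-311)/(19 - 1914) + 60248) = √(20*(-311)/(-1895) + 60248) = √(20*(-1/1895)*(-311) + 60248) = √(1244/379 + 60248) = √(22835236/379) = 2*√2163638611/379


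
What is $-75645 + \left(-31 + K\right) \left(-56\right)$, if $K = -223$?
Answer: $-61421$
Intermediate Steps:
$-75645 + \left(-31 + K\right) \left(-56\right) = -75645 + \left(-31 - 223\right) \left(-56\right) = -75645 - -14224 = -75645 + 14224 = -61421$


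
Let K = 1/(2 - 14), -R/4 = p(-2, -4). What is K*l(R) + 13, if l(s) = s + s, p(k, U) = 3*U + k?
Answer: 11/3 ≈ 3.6667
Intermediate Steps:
p(k, U) = k + 3*U
R = 56 (R = -4*(-2 + 3*(-4)) = -4*(-2 - 12) = -4*(-14) = 56)
l(s) = 2*s
K = -1/12 (K = 1/(-12) = -1/12 ≈ -0.083333)
K*l(R) + 13 = -56/6 + 13 = -1/12*112 + 13 = -28/3 + 13 = 11/3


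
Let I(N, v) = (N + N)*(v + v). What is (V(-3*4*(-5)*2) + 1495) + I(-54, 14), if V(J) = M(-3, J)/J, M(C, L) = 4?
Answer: -45869/30 ≈ -1529.0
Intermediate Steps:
I(N, v) = 4*N*v (I(N, v) = (2*N)*(2*v) = 4*N*v)
V(J) = 4/J
(V(-3*4*(-5)*2) + 1495) + I(-54, 14) = (4/((-3*4*(-5)*2)) + 1495) + 4*(-54)*14 = (4/((-(-60)*2)) + 1495) - 3024 = (4/((-3*(-40))) + 1495) - 3024 = (4/120 + 1495) - 3024 = (4*(1/120) + 1495) - 3024 = (1/30 + 1495) - 3024 = 44851/30 - 3024 = -45869/30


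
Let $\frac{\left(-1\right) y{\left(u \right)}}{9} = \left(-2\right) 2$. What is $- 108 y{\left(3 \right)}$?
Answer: $-3888$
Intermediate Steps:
$y{\left(u \right)} = 36$ ($y{\left(u \right)} = - 9 \left(\left(-2\right) 2\right) = \left(-9\right) \left(-4\right) = 36$)
$- 108 y{\left(3 \right)} = \left(-108\right) 36 = -3888$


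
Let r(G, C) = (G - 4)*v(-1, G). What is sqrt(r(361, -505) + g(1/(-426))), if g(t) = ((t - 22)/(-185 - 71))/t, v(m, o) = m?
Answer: I*sqrt(100765)/16 ≈ 19.84*I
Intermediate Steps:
r(G, C) = 4 - G (r(G, C) = (G - 4)*(-1) = (-4 + G)*(-1) = 4 - G)
g(t) = (11/128 - t/256)/t (g(t) = ((-22 + t)/(-256))/t = ((-22 + t)*(-1/256))/t = (11/128 - t/256)/t)
sqrt(r(361, -505) + g(1/(-426))) = sqrt((4 - 1*361) + (22 - 1/(-426))/(256*(1/(-426)))) = sqrt((4 - 361) + (22 - 1*(-1/426))/(256*(-1/426))) = sqrt(-357 + (1/256)*(-426)*(22 + 1/426)) = sqrt(-357 + (1/256)*(-426)*(9373/426)) = sqrt(-357 - 9373/256) = sqrt(-100765/256) = I*sqrt(100765)/16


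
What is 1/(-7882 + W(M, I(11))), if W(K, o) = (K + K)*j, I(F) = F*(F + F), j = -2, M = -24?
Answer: -1/7786 ≈ -0.00012844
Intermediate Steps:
I(F) = 2*F² (I(F) = F*(2*F) = 2*F²)
W(K, o) = -4*K (W(K, o) = (K + K)*(-2) = (2*K)*(-2) = -4*K)
1/(-7882 + W(M, I(11))) = 1/(-7882 - 4*(-24)) = 1/(-7882 + 96) = 1/(-7786) = -1/7786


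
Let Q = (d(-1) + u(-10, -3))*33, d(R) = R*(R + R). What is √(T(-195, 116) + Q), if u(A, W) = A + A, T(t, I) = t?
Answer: I*√789 ≈ 28.089*I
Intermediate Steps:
u(A, W) = 2*A
d(R) = 2*R² (d(R) = R*(2*R) = 2*R²)
Q = -594 (Q = (2*(-1)² + 2*(-10))*33 = (2*1 - 20)*33 = (2 - 20)*33 = -18*33 = -594)
√(T(-195, 116) + Q) = √(-195 - 594) = √(-789) = I*√789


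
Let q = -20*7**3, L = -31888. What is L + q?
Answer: -38748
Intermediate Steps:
q = -6860 (q = -20*343 = -6860)
L + q = -31888 - 6860 = -38748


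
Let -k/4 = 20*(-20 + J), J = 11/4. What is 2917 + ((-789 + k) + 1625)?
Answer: 5133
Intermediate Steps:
J = 11/4 (J = 11*(¼) = 11/4 ≈ 2.7500)
k = 1380 (k = -80*(-20 + 11/4) = -80*(-69)/4 = -4*(-345) = 1380)
2917 + ((-789 + k) + 1625) = 2917 + ((-789 + 1380) + 1625) = 2917 + (591 + 1625) = 2917 + 2216 = 5133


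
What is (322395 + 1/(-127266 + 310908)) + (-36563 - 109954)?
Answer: 32298587677/183642 ≈ 1.7588e+5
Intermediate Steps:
(322395 + 1/(-127266 + 310908)) + (-36563 - 109954) = (322395 + 1/183642) - 146517 = 59205262591/183642 - 146517 = 32298587677/183642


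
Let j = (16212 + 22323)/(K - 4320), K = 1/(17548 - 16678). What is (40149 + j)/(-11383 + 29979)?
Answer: 150862436001/69891187804 ≈ 2.1585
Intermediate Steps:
K = 1/870 ≈ 0.0011494
j = -33525450/3758399 (j = (16212 + 22323)/(1/870 - 4320) = 38535/(-3758399/870) = 38535*(-870/3758399) = -33525450/3758399 ≈ -8.9201)
(40149 + j)/(-11383 + 29979) = (40149 - 33525450/3758399)/(-11383 + 29979) = (150862436001/3758399)/18596 = (150862436001/3758399)*(1/18596) = 150862436001/69891187804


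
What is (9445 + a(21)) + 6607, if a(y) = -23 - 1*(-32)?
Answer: 16061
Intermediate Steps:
a(y) = 9 (a(y) = -23 + 32 = 9)
(9445 + a(21)) + 6607 = (9445 + 9) + 6607 = 9454 + 6607 = 16061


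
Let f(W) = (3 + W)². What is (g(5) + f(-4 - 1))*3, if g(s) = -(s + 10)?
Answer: -33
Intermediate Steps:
g(s) = -10 - s (g(s) = -(10 + s) = -10 - s)
(g(5) + f(-4 - 1))*3 = ((-10 - 1*5) + (3 + (-4 - 1))²)*3 = ((-10 - 5) + (3 - 5)²)*3 = (-15 + (-2)²)*3 = (-15 + 4)*3 = -11*3 = -33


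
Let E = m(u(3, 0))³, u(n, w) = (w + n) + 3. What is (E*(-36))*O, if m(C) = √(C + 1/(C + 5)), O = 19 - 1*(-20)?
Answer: -94068*√737/121 ≈ -21105.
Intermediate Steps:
O = 39 (O = 19 + 20 = 39)
u(n, w) = 3 + n + w (u(n, w) = (n + w) + 3 = 3 + n + w)
m(C) = √(C + 1/(5 + C))
E = 67*√737/121 (E = (√((1 + (3 + 3 + 0)*(5 + (3 + 3 + 0)))/(5 + (3 + 3 + 0))))³ = (√((1 + 6*(5 + 6))/(5 + 6)))³ = (√((1 + 6*11)/11))³ = (√((1 + 66)/11))³ = (√((1/11)*67))³ = (√(67/11))³ = (√737/11)³ = 67*√737/121 ≈ 15.032)
(E*(-36))*O = ((67*√737/121)*(-36))*39 = -2412*√737/121*39 = -94068*√737/121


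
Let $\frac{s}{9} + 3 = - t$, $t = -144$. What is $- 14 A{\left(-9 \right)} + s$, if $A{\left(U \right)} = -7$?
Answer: $1367$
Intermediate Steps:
$s = 1269$ ($s = -27 + 9 \left(\left(-1\right) \left(-144\right)\right) = -27 + 9 \cdot 144 = -27 + 1296 = 1269$)
$- 14 A{\left(-9 \right)} + s = \left(-14\right) \left(-7\right) + 1269 = 98 + 1269 = 1367$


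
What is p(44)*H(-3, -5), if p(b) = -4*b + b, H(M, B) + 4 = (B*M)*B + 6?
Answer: 9636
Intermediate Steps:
H(M, B) = 2 + M*B² (H(M, B) = -4 + ((B*M)*B + 6) = -4 + (M*B² + 6) = -4 + (6 + M*B²) = 2 + M*B²)
p(b) = -3*b
p(44)*H(-3, -5) = (-3*44)*(2 - 3*(-5)²) = -132*(2 - 3*25) = -132*(2 - 75) = -132*(-73) = 9636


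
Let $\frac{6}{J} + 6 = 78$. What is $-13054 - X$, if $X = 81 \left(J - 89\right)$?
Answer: $- \frac{23407}{4} \approx -5851.8$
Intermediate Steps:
$J = \frac{1}{12}$ ($J = \frac{6}{-6 + 78} = \frac{6}{72} = 6 \cdot \frac{1}{72} = \frac{1}{12} \approx 0.083333$)
$X = - \frac{28809}{4}$ ($X = 81 \left(\frac{1}{12} - 89\right) = 81 \left(- \frac{1067}{12}\right) = - \frac{28809}{4} \approx -7202.3$)
$-13054 - X = -13054 - - \frac{28809}{4} = -13054 + \frac{28809}{4} = - \frac{23407}{4}$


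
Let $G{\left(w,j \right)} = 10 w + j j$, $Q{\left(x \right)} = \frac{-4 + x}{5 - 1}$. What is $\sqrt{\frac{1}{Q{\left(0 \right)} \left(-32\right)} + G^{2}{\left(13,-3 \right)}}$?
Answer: $\frac{9 \sqrt{15266}}{8} \approx 139.0$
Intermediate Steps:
$Q{\left(x \right)} = -1 + \frac{x}{4}$ ($Q{\left(x \right)} = \frac{-4 + x}{4} = \left(-4 + x\right) \frac{1}{4} = -1 + \frac{x}{4}$)
$G{\left(w,j \right)} = j^{2} + 10 w$ ($G{\left(w,j \right)} = 10 w + j^{2} = j^{2} + 10 w$)
$\sqrt{\frac{1}{Q{\left(0 \right)} \left(-32\right)} + G^{2}{\left(13,-3 \right)}} = \sqrt{\frac{1}{\left(-1 + \frac{1}{4} \cdot 0\right) \left(-32\right)} + \left(\left(-3\right)^{2} + 10 \cdot 13\right)^{2}} = \sqrt{\frac{1}{\left(-1 + 0\right) \left(-32\right)} + \left(9 + 130\right)^{2}} = \sqrt{\frac{1}{\left(-1\right) \left(-32\right)} + 139^{2}} = \sqrt{\frac{1}{32} + 19321} = \sqrt{\frac{618273}{32}} = \frac{9 \sqrt{15266}}{8}$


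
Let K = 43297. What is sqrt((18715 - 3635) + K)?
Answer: sqrt(58377) ≈ 241.61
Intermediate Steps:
sqrt((18715 - 3635) + K) = sqrt((18715 - 3635) + 43297) = sqrt(15080 + 43297) = sqrt(58377)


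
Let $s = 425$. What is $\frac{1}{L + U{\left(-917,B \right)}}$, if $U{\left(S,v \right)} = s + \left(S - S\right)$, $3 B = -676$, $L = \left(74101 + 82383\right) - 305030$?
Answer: $- \frac{1}{148121} \approx -6.7512 \cdot 10^{-6}$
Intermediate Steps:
$L = -148546$ ($L = 156484 - 305030 = -148546$)
$B = - \frac{676}{3}$ ($B = \frac{1}{3} \left(-676\right) = - \frac{676}{3} \approx -225.33$)
$U{\left(S,v \right)} = 425$ ($U{\left(S,v \right)} = 425 + \left(S - S\right) = 425 + 0 = 425$)
$\frac{1}{L + U{\left(-917,B \right)}} = \frac{1}{-148546 + 425} = \frac{1}{-148121} = - \frac{1}{148121}$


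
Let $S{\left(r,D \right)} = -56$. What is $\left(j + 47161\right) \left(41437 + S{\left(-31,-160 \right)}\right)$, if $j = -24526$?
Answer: $936658935$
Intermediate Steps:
$\left(j + 47161\right) \left(41437 + S{\left(-31,-160 \right)}\right) = \left(-24526 + 47161\right) \left(41437 - 56\right) = 22635 \cdot 41381 = 936658935$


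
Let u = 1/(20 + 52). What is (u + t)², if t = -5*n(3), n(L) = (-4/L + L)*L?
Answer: 3236401/5184 ≈ 624.31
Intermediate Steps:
n(L) = L*(L - 4/L) (n(L) = (L - 4/L)*L = L*(L - 4/L))
u = 1/72 ≈ 0.013889
t = -25 (t = -5*(-4 + 3²) = -5*(-4 + 9) = -5*5 = -25)
(u + t)² = (1/72 - 25)² = (-1799/72)² = 3236401/5184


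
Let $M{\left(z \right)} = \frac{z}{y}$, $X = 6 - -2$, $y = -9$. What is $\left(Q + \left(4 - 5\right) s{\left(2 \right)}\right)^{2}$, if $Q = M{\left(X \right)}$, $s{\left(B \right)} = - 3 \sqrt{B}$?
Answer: $\frac{1522}{81} - \frac{16 \sqrt{2}}{3} \approx 11.248$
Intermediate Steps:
$X = 8$ ($X = 6 + 2 = 8$)
$M{\left(z \right)} = - \frac{z}{9}$ ($M{\left(z \right)} = \frac{z}{-9} = z \left(- \frac{1}{9}\right) = - \frac{z}{9}$)
$Q = - \frac{8}{9}$ ($Q = \left(- \frac{1}{9}\right) 8 = - \frac{8}{9} \approx -0.88889$)
$\left(Q + \left(4 - 5\right) s{\left(2 \right)}\right)^{2} = \left(- \frac{8}{9} + \left(4 - 5\right) \left(- 3 \sqrt{2}\right)\right)^{2} = \left(- \frac{8}{9} - - 3 \sqrt{2}\right)^{2} = \left(- \frac{8}{9} + 3 \sqrt{2}\right)^{2}$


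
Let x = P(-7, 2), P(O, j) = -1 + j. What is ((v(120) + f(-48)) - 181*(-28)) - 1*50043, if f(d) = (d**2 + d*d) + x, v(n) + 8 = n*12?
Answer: -38934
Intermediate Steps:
x = 1 (x = -1 + 2 = 1)
v(n) = -8 + 12*n (v(n) = -8 + n*12 = -8 + 12*n)
f(d) = 1 + 2*d**2 (f(d) = (d**2 + d*d) + 1 = (d**2 + d**2) + 1 = 2*d**2 + 1 = 1 + 2*d**2)
((v(120) + f(-48)) - 181*(-28)) - 1*50043 = (((-8 + 12*120) + (1 + 2*(-48)**2)) - 181*(-28)) - 1*50043 = (((-8 + 1440) + (1 + 2*2304)) + 5068) - 50043 = ((1432 + (1 + 4608)) + 5068) - 50043 = ((1432 + 4609) + 5068) - 50043 = (6041 + 5068) - 50043 = 11109 - 50043 = -38934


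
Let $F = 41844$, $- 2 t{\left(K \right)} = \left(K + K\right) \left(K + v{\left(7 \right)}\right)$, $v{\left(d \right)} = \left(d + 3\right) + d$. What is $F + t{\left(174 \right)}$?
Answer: $8610$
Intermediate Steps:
$v{\left(d \right)} = 3 + 2 d$ ($v{\left(d \right)} = \left(3 + d\right) + d = 3 + 2 d$)
$t{\left(K \right)} = - K \left(17 + K\right)$ ($t{\left(K \right)} = - \frac{\left(K + K\right) \left(K + \left(3 + 2 \cdot 7\right)\right)}{2} = - \frac{2 K \left(K + \left(3 + 14\right)\right)}{2} = - \frac{2 K \left(K + 17\right)}{2} = - \frac{2 K \left(17 + K\right)}{2} = - K \left(17 + K\right)$)
$F + t{\left(174 \right)} = 41844 - 174 \left(17 + 174\right) = 41844 - 174 \cdot 191 = 41844 - 33234 = 8610$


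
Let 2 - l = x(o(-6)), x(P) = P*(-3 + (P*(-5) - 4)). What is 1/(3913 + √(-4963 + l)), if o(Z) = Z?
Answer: 43/168312 - I*√4823/15316392 ≈ 0.00025548 - 4.5342e-6*I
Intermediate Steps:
x(P) = P*(-7 - 5*P) (x(P) = P*(-3 + (-5*P - 4)) = P*(-3 + (-4 - 5*P)) = P*(-7 - 5*P))
l = 140 (l = 2 - (-1)*(-6)*(7 + 5*(-6)) = 2 - (-1)*(-6)*(7 - 30) = 2 - (-1)*(-6)*(-23) = 2 - 1*(-138) = 2 + 138 = 140)
1/(3913 + √(-4963 + l)) = 1/(3913 + √(-4963 + 140)) = 1/(3913 + √(-4823)) = 1/(3913 + I*√4823)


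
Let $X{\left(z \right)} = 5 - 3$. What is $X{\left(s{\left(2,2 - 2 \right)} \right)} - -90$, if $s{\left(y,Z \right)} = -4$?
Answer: $92$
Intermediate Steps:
$X{\left(z \right)} = 2$ ($X{\left(z \right)} = 5 - 3 = 2$)
$X{\left(s{\left(2,2 - 2 \right)} \right)} - -90 = 2 - -90 = 2 + 90 = 92$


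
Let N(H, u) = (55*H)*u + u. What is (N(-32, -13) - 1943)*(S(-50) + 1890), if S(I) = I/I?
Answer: 39567284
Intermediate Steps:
S(I) = 1
N(H, u) = u + 55*H*u (N(H, u) = 55*H*u + u = u + 55*H*u)
(N(-32, -13) - 1943)*(S(-50) + 1890) = (-13*(1 + 55*(-32)) - 1943)*(1 + 1890) = (-13*(1 - 1760) - 1943)*1891 = (-13*(-1759) - 1943)*1891 = (22867 - 1943)*1891 = 20924*1891 = 39567284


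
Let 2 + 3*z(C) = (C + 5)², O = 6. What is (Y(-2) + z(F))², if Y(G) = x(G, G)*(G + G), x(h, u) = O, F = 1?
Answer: 1444/9 ≈ 160.44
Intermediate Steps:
x(h, u) = 6
z(C) = -⅔ + (5 + C)²/3 (z(C) = -⅔ + (C + 5)²/3 = -⅔ + (5 + C)²/3)
Y(G) = 12*G (Y(G) = 6*(G + G) = 6*(2*G) = 12*G)
(Y(-2) + z(F))² = (12*(-2) + (-⅔ + (5 + 1)²/3))² = (-24 + (-⅔ + (⅓)*6²))² = (-24 + (-⅔ + (⅓)*36))² = (-24 + (-⅔ + 12))² = (-24 + 34/3)² = (-38/3)² = 1444/9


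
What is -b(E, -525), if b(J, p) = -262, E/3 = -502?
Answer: 262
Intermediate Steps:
E = -1506 (E = 3*(-502) = -1506)
-b(E, -525) = -1*(-262) = 262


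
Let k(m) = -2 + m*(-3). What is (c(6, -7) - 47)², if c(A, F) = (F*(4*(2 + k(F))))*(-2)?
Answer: 1274641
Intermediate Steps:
k(m) = -2 - 3*m
c(A, F) = 24*F² (c(A, F) = (F*(4*(2 + (-2 - 3*F))))*(-2) = (F*(4*(-3*F)))*(-2) = (F*(-12*F))*(-2) = -12*F²*(-2) = 24*F²)
(c(6, -7) - 47)² = (24*(-7)² - 47)² = (24*49 - 47)² = (1176 - 47)² = 1129² = 1274641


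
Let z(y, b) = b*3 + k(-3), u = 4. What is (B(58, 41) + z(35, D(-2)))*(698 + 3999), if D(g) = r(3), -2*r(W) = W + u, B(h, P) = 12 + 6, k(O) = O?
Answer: 42273/2 ≈ 21137.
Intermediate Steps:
B(h, P) = 18
r(W) = -2 - W/2 (r(W) = -(W + 4)/2 = -(4 + W)/2 = -2 - W/2)
D(g) = -7/2 (D(g) = -2 - ½*3 = -2 - 3/2 = -7/2)
z(y, b) = -3 + 3*b (z(y, b) = b*3 - 3 = 3*b - 3 = -3 + 3*b)
(B(58, 41) + z(35, D(-2)))*(698 + 3999) = (18 + (-3 + 3*(-7/2)))*(698 + 3999) = (18 + (-3 - 21/2))*4697 = (18 - 27/2)*4697 = (9/2)*4697 = 42273/2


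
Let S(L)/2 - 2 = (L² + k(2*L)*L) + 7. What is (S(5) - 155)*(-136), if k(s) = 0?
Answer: 11832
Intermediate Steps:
S(L) = 18 + 2*L² (S(L) = 4 + 2*((L² + 0*L) + 7) = 4 + 2*((L² + 0) + 7) = 4 + 2*(L² + 7) = 4 + 2*(7 + L²) = 4 + (14 + 2*L²) = 18 + 2*L²)
(S(5) - 155)*(-136) = ((18 + 2*5²) - 155)*(-136) = ((18 + 2*25) - 155)*(-136) = ((18 + 50) - 155)*(-136) = (68 - 155)*(-136) = -87*(-136) = 11832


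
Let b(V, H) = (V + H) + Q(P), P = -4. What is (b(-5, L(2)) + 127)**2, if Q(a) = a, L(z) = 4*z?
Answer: 15876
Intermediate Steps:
b(V, H) = -4 + H + V (b(V, H) = (V + H) - 4 = (H + V) - 4 = -4 + H + V)
(b(-5, L(2)) + 127)**2 = ((-4 + 4*2 - 5) + 127)**2 = ((-4 + 8 - 5) + 127)**2 = (-1 + 127)**2 = 126**2 = 15876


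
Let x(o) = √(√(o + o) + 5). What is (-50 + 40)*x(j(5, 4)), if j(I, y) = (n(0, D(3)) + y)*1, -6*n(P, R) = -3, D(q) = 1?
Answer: -20*√2 ≈ -28.284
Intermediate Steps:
n(P, R) = ½ (n(P, R) = -⅙*(-3) = ½)
j(I, y) = ½ + y (j(I, y) = (½ + y)*1 = ½ + y)
x(o) = √(5 + √2*√o) (x(o) = √(√(2*o) + 5) = √(√2*√o + 5) = √(5 + √2*√o))
(-50 + 40)*x(j(5, 4)) = (-50 + 40)*√(5 + √2*√(½ + 4)) = -10*√(5 + √2*√(9/2)) = -10*√(5 + √2*(3*√2/2)) = -10*√(5 + 3) = -20*√2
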